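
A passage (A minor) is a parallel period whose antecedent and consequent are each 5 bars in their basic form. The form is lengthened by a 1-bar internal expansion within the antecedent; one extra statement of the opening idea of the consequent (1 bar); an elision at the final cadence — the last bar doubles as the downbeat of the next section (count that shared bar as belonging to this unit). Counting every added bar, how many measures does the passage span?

Basic parallel period: 5 + 5 = 10 bars.
10 (basic form) + 1 (internal expansion) + 1 (extra statement) = 12.
The elision shares a bar with the next section but does not change this unit's count.

12 measures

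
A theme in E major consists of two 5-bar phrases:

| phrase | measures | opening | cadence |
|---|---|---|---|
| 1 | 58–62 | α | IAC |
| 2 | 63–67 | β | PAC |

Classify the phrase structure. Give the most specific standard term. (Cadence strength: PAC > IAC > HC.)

Phrase 1 ends with an imperfect authentic cadence (weaker) and phrase 2 with a perfect authentic cadence (stronger): antecedent + consequent = a period.
The two phrases open with different material (α / β), so the period is contrasting.

contrasting period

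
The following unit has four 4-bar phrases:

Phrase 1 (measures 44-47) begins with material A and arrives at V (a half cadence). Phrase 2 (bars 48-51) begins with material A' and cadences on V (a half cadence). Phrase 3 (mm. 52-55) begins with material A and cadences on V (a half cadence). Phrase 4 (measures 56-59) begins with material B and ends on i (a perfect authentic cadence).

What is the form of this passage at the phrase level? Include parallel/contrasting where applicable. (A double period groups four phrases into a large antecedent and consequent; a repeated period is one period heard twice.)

Four phrases in two halves: the first half (mm. 44–51) ends with a half cadence, the second (mm. 52-59) with a perfect authentic cadence — a large antecedent–consequent pair, i.e. a double period.
Phrase 3 begins with the same material as phrase 1, making it parallel.

parallel double period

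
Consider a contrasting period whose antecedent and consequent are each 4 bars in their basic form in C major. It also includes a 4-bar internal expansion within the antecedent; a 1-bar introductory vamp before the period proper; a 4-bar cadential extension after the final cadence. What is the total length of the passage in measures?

17 measures

Basic contrasting period: 4 + 4 = 8 bars.
8 (basic form) + 4 (internal expansion) + 1 (introduction) + 4 (cadential extension) = 17.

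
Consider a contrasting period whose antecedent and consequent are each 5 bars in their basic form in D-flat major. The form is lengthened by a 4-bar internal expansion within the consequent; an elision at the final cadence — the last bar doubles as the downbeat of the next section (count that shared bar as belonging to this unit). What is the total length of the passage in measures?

14 measures

Basic contrasting period: 5 + 5 = 10 bars.
10 (basic form) + 4 (internal expansion) = 14.
The elision shares a bar with the next section but does not change this unit's count.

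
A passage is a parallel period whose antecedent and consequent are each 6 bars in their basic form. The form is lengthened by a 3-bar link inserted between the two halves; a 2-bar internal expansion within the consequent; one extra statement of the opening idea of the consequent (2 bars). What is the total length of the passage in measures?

19 measures

Basic parallel period: 6 + 6 = 12 bars.
12 (basic form) + 3 (link) + 2 (internal expansion) + 2 (extra statement) = 19.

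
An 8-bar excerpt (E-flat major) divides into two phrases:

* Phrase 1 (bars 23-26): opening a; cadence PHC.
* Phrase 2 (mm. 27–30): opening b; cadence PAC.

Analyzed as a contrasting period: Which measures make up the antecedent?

measures 23–26

The antecedent is the phrase ending with the weaker cadence (Phrygian half cadence, phrase 1) and the consequent the one ending more conclusively (perfect authentic cadence, phrase 2); the antecedent is mm. 23–26.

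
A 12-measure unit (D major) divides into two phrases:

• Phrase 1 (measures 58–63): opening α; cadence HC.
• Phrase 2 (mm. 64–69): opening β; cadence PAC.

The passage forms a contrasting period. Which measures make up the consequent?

The phrase ending with the weaker cadence (half cadence) is the antecedent; the one ending more conclusively (perfect authentic cadence) is the consequent. The consequent is measures 64–69.

measures 64–69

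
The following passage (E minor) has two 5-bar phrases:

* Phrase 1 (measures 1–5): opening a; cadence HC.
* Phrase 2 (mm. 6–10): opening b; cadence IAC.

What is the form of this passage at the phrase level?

contrasting period

Phrase 1 ends with a half cadence (weaker) and phrase 2 with an imperfect authentic cadence (stronger): antecedent + consequent = a period.
The two phrases open with different material (a / b), so the period is contrasting.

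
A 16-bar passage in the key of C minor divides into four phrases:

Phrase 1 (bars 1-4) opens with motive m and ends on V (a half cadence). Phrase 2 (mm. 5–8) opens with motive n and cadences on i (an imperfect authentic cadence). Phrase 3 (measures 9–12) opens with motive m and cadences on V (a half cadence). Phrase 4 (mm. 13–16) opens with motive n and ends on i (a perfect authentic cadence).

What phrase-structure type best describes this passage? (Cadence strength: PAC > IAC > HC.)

parallel double period

Four phrases in two halves: the first half (bars 1-8) ends with an imperfect authentic cadence, the second (bars 9-16) with a perfect authentic cadence — a large antecedent–consequent pair, i.e. a double period.
Phrase 3 begins with the same material as phrase 1, making it parallel.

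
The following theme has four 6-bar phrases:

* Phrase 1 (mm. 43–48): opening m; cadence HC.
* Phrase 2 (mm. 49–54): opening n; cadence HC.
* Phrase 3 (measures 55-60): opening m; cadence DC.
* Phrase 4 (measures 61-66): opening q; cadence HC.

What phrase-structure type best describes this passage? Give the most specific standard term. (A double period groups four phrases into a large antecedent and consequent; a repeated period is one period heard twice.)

Phrase 4 ends with a half cadence, no stronger than phrase 2's half cadence, so the four phrases do not form a double period; nor do phrases 3–4 duplicate 1–2, so it is not a repeated period. With no phrase reaching a conclusive cadence, the passage is a phrase group.

phrase group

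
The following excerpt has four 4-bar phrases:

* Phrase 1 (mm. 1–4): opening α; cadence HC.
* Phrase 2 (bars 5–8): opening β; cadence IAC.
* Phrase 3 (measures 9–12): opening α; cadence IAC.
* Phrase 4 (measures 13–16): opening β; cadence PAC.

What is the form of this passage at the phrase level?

parallel double period

Four phrases in two halves: the first half (mm. 1–8) ends with an imperfect authentic cadence, the second (measures 9-16) with a perfect authentic cadence — a large antecedent–consequent pair, i.e. a double period.
Phrase 3 begins with the same material as phrase 1, making it parallel.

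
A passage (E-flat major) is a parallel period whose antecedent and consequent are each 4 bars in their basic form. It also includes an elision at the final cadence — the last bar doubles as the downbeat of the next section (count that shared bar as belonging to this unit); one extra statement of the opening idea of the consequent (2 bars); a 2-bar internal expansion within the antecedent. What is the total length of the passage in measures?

12 measures

Basic parallel period: 4 + 4 = 8 bars.
8 (basic form) + 2 (extra statement) + 2 (internal expansion) = 12.
The elision shares a bar with the next section but does not change this unit's count.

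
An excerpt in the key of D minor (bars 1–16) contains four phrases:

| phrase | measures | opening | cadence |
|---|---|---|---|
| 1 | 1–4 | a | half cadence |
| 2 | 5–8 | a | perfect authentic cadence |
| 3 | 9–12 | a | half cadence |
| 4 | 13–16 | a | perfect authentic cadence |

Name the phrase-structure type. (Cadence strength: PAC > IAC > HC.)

The cadence pattern HC–PAC–HC–PAC is weak–strong twice, and phrases 3–4 restate phrases 1–2: a period heard twice, not a double period (which would end weakly at phrase 2).

repeated period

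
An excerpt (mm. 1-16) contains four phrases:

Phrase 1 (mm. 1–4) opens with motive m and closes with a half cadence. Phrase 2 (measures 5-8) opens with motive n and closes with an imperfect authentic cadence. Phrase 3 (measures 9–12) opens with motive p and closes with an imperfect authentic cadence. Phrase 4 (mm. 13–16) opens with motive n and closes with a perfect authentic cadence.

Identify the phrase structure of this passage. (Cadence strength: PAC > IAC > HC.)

contrasting double period

Four phrases in two halves: the first half (mm. 1-8) ends with an imperfect authentic cadence, the second (measures 9–16) with a perfect authentic cadence — a large antecedent–consequent pair, i.e. a double period.
Phrase 3 begins with different material from phrase 1, making it contrasting.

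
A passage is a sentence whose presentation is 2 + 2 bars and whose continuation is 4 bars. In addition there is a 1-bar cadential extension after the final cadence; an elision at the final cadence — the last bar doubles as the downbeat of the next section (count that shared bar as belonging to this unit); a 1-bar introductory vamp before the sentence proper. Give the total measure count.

10 measures

Basic sentence: 2 + 2 + 4 = 8 bars.
8 (basic form) + 1 (cadential extension) + 1 (introduction) = 10.
The elision shares a bar with the next section but does not change this unit's count.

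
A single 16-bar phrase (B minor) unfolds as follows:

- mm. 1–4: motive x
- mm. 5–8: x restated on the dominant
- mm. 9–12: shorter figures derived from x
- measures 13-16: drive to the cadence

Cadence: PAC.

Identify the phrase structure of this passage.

sentence

Basic idea (mm. 1–4) + its repetition (mm. 5–8) form the presentation; fragmentation and cadence (measures 9-16) form the continuation — the 16-bar whole is a sentence.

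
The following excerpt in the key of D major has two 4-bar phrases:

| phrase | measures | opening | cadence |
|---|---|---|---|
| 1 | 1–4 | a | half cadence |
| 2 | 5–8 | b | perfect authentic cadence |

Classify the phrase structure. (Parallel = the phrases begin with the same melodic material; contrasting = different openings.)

contrasting period

Phrase 1 ends with a half cadence (weaker) and phrase 2 with a perfect authentic cadence (stronger): antecedent + consequent = a period.
The two phrases open with different material (a / b), so the period is contrasting.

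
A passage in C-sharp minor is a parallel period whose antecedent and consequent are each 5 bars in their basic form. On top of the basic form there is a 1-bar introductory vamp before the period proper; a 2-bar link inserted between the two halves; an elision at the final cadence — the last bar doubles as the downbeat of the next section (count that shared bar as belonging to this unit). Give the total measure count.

Basic parallel period: 5 + 5 = 10 bars.
10 (basic form) + 1 (introduction) + 2 (link) = 13.
The elision shares a bar with the next section but does not change this unit's count.

13 measures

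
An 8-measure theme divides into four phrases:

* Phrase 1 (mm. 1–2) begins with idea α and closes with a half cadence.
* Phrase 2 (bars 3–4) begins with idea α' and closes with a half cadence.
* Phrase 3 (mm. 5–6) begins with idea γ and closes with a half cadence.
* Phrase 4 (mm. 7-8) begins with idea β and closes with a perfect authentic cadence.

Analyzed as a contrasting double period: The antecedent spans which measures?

In a double period the four phrases pair into a large antecedent (phrases 1–2, ending half cadence) and a large consequent (phrases 3–4, ending perfect authentic cadence). The antecedent spans mm. 1–4.

measures 1–4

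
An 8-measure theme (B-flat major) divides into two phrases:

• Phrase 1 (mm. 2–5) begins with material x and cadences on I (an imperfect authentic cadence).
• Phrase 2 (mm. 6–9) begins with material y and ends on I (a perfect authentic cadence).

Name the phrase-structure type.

Phrase 1 ends with an imperfect authentic cadence (weaker) and phrase 2 with a perfect authentic cadence (stronger): antecedent + consequent = a period.
The two phrases open with different material (x / y), so the period is contrasting.

contrasting period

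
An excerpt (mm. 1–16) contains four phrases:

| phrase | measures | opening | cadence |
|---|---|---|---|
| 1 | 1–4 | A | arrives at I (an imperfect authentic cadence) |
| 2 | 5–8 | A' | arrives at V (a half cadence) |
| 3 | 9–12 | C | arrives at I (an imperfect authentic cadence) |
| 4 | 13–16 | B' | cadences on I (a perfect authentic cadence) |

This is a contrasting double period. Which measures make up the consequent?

measures 9–16

In a double period the first pair of phrases (ending half cadence) is the large antecedent and the second pair (ending perfect authentic cadence) is the large consequent; the consequent is measures 9–16.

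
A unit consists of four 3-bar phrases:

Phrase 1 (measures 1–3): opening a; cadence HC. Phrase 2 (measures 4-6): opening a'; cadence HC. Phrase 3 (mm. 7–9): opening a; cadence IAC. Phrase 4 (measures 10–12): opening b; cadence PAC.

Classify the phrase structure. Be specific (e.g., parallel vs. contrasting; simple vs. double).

parallel double period

Four phrases in two halves: the first half (measures 1–6) ends with a half cadence, the second (mm. 7-12) with a perfect authentic cadence — a large antecedent–consequent pair, i.e. a double period.
Phrase 3 begins with the same material as phrase 1, making it parallel.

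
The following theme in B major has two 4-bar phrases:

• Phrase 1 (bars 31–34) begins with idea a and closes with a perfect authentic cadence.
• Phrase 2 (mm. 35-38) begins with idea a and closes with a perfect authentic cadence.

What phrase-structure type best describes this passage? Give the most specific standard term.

Both phrases have the same opening (a) and the same cadence (perfect authentic cadence): the second is a restatement, not a consequent, so this is a repeated phrase rather than a period.

repeated phrase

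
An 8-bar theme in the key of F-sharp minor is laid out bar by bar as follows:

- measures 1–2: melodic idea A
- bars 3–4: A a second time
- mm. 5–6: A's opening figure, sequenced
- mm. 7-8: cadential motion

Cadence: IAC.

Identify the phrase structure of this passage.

sentence

Basic idea (measures 1–2) + its repetition (measures 3-4) form the presentation; fragmentation and cadence (mm. 5-8) form the continuation — the 8-bar whole is a sentence.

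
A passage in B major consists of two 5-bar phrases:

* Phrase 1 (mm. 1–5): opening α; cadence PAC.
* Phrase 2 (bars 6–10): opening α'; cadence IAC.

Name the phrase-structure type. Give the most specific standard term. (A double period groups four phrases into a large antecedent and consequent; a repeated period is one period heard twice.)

phrase group

The second phrase closes with an imperfect authentic cadence, which is not stronger than the first phrase's perfect authentic cadence; without a weak→strong cadential pair there is no antecedent–consequent relationship, so this is a phrase group rather than a period.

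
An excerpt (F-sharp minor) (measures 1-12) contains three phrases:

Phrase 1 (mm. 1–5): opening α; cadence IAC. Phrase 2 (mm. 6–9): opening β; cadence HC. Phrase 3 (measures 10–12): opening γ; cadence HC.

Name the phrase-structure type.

The final phrase closes with a half cadence, which is not stronger than the preceding half cadence; the 3 phrases lack an overall antecedent–consequent design and so form a phrase group.

phrase group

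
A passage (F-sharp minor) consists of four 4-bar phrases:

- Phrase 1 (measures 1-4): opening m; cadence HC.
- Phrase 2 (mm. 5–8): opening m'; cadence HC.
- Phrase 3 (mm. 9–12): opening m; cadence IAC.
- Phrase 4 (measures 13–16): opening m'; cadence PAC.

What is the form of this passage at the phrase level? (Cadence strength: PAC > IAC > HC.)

parallel double period

Four phrases in two halves: the first half (bars 1–8) ends with a half cadence, the second (measures 9–16) with a perfect authentic cadence — a large antecedent–consequent pair, i.e. a double period.
Phrase 3 begins with the same material as phrase 1, making it parallel.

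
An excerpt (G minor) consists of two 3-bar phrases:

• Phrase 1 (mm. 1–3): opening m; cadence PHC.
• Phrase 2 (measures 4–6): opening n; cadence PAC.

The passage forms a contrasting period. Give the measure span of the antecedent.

The phrase ending with the weaker cadence (Phrygian half cadence) is the antecedent; the one ending more conclusively (perfect authentic cadence) is the consequent. The antecedent is measures 1–3.

measures 1–3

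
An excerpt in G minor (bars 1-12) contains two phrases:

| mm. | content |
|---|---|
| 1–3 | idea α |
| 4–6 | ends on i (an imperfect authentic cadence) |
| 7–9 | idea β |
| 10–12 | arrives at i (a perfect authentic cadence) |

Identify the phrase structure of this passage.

Phrase 1 ends with an imperfect authentic cadence (weaker) and phrase 2 with a perfect authentic cadence (stronger): antecedent + consequent = a period.
The two phrases open with different material (α / β), so the period is contrasting.

contrasting period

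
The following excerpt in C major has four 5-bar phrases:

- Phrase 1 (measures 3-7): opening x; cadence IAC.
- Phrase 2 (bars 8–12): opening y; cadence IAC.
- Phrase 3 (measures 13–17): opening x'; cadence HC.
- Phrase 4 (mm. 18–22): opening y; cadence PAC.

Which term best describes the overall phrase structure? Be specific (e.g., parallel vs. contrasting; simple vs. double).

parallel double period

Four phrases in two halves: the first half (mm. 3-12) ends with an imperfect authentic cadence, the second (measures 13–22) with a perfect authentic cadence — a large antecedent–consequent pair, i.e. a double period.
Phrase 3 begins with the same material as phrase 1, making it parallel.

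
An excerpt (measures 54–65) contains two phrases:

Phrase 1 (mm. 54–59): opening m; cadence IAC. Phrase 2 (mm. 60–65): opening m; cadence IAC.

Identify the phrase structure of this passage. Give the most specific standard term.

Both phrases have the same opening (m) and the same cadence (imperfect authentic cadence): the second is a restatement, not a consequent, so this is a repeated phrase rather than a period.

repeated phrase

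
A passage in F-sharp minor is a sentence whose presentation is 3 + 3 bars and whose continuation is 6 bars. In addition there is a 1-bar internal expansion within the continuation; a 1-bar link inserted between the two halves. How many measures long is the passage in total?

14 measures

Basic sentence: 3 + 3 + 6 = 12 bars.
12 (basic form) + 1 (internal expansion) + 1 (link) = 14.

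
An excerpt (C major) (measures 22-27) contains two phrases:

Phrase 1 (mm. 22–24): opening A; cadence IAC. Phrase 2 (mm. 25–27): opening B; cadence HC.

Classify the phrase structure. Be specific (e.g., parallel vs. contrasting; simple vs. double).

The second phrase closes with a half cadence, which is not stronger than the first phrase's imperfect authentic cadence; without a weak→strong cadential pair there is no antecedent–consequent relationship, so this is a phrase group rather than a period.

phrase group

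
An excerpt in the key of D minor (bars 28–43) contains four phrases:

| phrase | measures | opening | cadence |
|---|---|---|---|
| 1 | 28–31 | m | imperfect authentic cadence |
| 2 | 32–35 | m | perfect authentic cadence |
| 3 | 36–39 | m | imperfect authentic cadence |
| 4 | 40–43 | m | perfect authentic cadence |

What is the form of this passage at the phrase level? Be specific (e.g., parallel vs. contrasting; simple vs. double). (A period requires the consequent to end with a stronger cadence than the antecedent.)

repeated period

The cadence pattern IAC–PAC–IAC–PAC is weak–strong twice, and phrases 3–4 restate phrases 1–2: a period heard twice, not a double period (which would end weakly at phrase 2).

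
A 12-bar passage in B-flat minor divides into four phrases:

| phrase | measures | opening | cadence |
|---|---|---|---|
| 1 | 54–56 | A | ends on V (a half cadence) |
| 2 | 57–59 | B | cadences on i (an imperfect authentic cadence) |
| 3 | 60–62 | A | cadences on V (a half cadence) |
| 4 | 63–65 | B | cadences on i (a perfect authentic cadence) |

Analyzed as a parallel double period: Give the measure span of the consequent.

measures 60–65

In a double period the four phrases pair into a large antecedent (phrases 1–2, ending imperfect authentic cadence) and a large consequent (phrases 3–4, ending perfect authentic cadence). The consequent spans mm. 60–65.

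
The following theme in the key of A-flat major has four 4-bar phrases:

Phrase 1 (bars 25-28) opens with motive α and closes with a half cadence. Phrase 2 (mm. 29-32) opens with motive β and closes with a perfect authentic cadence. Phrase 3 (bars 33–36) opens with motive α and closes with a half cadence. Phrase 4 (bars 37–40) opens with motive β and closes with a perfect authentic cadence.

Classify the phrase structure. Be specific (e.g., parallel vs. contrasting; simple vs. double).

repeated period

The cadence pattern HC–PAC–HC–PAC is weak–strong twice, and phrases 3–4 restate phrases 1–2: a period heard twice, not a double period (which would end weakly at phrase 2).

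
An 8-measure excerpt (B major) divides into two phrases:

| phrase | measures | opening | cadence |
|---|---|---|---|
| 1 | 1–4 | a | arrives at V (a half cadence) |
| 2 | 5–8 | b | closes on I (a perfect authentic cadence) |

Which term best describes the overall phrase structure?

Phrase 1 ends with a half cadence (weaker) and phrase 2 with a perfect authentic cadence (stronger): antecedent + consequent = a period.
The two phrases open with different material (a / b), so the period is contrasting.

contrasting period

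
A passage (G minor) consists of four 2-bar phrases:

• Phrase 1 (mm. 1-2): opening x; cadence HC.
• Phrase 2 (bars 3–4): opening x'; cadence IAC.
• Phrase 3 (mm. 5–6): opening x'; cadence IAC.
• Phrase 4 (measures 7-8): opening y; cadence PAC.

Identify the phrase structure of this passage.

parallel double period

Four phrases in two halves: the first half (bars 1–4) ends with an imperfect authentic cadence, the second (measures 5–8) with a perfect authentic cadence — a large antecedent–consequent pair, i.e. a double period.
Phrase 3 begins with the same material as phrase 1, making it parallel.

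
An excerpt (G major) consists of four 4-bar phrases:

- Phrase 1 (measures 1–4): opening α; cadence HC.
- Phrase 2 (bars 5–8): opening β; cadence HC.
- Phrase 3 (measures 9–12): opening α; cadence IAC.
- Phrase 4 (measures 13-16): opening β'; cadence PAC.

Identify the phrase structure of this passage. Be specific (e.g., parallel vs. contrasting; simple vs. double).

Four phrases in two halves: the first half (bars 1-8) ends with a half cadence, the second (mm. 9–16) with a perfect authentic cadence — a large antecedent–consequent pair, i.e. a double period.
Phrase 3 begins with the same material as phrase 1, making it parallel.

parallel double period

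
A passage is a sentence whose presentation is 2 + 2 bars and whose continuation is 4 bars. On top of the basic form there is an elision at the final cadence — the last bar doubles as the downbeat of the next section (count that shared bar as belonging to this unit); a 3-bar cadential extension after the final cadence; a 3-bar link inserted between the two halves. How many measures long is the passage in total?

Basic sentence: 2 + 2 + 4 = 8 bars.
8 (basic form) + 3 (cadential extension) + 3 (link) = 14.
The elision shares a bar with the next section but does not change this unit's count.

14 measures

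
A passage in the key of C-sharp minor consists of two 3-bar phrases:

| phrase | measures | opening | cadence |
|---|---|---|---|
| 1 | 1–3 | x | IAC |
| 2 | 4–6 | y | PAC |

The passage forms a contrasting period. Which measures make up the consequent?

measures 4–6

The antecedent is the phrase ending with the weaker cadence (imperfect authentic cadence, phrase 1) and the consequent the one ending more conclusively (perfect authentic cadence, phrase 2); the consequent is mm. 4–6.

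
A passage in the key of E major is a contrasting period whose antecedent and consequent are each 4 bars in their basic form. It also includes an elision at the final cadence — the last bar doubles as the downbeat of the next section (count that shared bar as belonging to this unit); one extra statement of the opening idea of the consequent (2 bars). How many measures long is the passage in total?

10 measures

Basic contrasting period: 4 + 4 = 8 bars.
8 (basic form) + 2 (extra statement) = 10.
The elision shares a bar with the next section but does not change this unit's count.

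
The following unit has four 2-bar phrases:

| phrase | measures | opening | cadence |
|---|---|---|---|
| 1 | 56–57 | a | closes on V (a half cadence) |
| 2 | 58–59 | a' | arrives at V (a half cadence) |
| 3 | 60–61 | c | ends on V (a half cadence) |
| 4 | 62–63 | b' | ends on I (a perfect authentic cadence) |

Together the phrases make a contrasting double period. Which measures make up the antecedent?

In a double period the first pair of phrases (ending half cadence) is the large antecedent and the second pair (ending perfect authentic cadence) is the large consequent; the antecedent is measures 56–59.

measures 56–59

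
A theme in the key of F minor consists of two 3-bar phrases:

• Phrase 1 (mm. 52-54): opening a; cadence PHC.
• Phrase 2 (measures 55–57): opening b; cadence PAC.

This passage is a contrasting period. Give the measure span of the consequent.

The antecedent is the phrase ending with the weaker cadence (Phrygian half cadence, phrase 1) and the consequent the one ending more conclusively (perfect authentic cadence, phrase 2); the consequent is mm. 55–57.

measures 55–57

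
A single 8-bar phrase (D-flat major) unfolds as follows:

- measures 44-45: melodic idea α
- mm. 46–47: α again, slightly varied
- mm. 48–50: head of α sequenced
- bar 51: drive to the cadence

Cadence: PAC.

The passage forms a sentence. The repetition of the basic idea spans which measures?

The presentation of a sentence is the basic idea (mm. 44–45) plus its repetition (measures 46-47); the repetition of the basic idea is therefore measures 46–47.

measures 46–47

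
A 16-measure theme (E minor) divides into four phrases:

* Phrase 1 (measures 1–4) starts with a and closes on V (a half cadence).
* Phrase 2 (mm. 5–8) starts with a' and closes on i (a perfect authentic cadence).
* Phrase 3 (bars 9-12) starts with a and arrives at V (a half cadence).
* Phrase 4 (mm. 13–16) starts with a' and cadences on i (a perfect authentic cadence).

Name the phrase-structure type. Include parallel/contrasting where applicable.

The cadence pattern HC–PAC–HC–PAC is weak–strong twice, and phrases 3–4 restate phrases 1–2: a period heard twice, not a double period (which would end weakly at phrase 2).

repeated period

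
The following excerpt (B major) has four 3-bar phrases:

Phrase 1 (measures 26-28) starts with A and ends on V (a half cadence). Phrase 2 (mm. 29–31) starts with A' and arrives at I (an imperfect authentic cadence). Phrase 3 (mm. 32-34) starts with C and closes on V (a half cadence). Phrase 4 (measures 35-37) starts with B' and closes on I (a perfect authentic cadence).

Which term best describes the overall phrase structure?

Four phrases in two halves: the first half (mm. 26-31) ends with an imperfect authentic cadence, the second (measures 32–37) with a perfect authentic cadence — a large antecedent–consequent pair, i.e. a double period.
Phrase 3 begins with different material from phrase 1, making it contrasting.

contrasting double period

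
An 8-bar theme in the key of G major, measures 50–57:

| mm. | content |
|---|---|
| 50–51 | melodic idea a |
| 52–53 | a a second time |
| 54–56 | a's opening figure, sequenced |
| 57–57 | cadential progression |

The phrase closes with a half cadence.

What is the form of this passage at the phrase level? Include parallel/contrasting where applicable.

Basic idea (mm. 50–51) + its repetition (measures 52-53) form the presentation; fragmentation and cadence (mm. 54–57) form the continuation — the 8-bar whole is a sentence.

sentence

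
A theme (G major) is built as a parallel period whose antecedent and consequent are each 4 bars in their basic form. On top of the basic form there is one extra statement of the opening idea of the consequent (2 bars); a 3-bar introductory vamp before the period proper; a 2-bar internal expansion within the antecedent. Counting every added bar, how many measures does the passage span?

Basic parallel period: 4 + 4 = 8 bars.
8 (basic form) + 2 (extra statement) + 3 (introduction) + 2 (internal expansion) = 15.

15 measures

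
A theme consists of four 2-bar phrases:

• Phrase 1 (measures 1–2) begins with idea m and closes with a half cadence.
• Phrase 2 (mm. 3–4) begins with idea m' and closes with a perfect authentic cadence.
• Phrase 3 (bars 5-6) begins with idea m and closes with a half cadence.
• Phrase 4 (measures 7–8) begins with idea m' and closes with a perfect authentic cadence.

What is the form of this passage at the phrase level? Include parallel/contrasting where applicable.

repeated period

The cadence pattern HC–PAC–HC–PAC is weak–strong twice, and phrases 3–4 restate phrases 1–2: a period heard twice, not a double period (which would end weakly at phrase 2).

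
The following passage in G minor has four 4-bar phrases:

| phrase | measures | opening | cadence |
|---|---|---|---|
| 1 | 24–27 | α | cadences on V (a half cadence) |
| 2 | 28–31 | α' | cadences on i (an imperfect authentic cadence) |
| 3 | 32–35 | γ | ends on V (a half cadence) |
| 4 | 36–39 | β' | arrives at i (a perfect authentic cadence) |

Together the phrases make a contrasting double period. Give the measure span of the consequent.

In a double period the first pair of phrases (ending imperfect authentic cadence) is the large antecedent and the second pair (ending perfect authentic cadence) is the large consequent; the consequent is measures 32–39.

measures 32–39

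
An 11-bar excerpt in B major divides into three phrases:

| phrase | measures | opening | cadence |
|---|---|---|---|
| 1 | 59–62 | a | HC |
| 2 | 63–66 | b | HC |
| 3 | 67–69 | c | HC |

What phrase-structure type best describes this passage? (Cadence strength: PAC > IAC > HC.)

The final phrase closes with a half cadence, which is not stronger than the preceding half cadence; the 3 phrases lack an overall antecedent–consequent design and so form a phrase group.

phrase group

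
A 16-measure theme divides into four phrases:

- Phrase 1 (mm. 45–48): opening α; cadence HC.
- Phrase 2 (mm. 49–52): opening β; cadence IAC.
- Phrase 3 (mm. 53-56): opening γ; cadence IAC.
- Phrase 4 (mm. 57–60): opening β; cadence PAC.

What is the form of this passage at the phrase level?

Four phrases in two halves: the first half (mm. 45–52) ends with an imperfect authentic cadence, the second (bars 53-60) with a perfect authentic cadence — a large antecedent–consequent pair, i.e. a double period.
Phrase 3 begins with different material from phrase 1, making it contrasting.

contrasting double period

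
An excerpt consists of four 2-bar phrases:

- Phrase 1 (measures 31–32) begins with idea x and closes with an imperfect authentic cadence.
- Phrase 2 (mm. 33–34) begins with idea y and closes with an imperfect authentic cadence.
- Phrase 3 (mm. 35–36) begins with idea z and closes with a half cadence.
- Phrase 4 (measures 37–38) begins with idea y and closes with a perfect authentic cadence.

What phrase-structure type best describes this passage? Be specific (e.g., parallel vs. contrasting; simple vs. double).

contrasting double period

Four phrases in two halves: the first half (measures 31–34) ends with an imperfect authentic cadence, the second (mm. 35–38) with a perfect authentic cadence — a large antecedent–consequent pair, i.e. a double period.
Phrase 3 begins with different material from phrase 1, making it contrasting.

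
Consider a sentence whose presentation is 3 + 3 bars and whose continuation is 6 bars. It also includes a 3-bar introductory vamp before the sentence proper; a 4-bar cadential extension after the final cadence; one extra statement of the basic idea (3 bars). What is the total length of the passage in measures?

Basic sentence: 3 + 3 + 6 = 12 bars.
12 (basic form) + 3 (introduction) + 4 (cadential extension) + 3 (extra statement) = 22.

22 measures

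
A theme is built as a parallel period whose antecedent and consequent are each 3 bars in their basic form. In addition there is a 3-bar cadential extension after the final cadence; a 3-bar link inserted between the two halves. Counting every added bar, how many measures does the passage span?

Basic parallel period: 3 + 3 = 6 bars.
6 (basic form) + 3 (cadential extension) + 3 (link) = 12.

12 measures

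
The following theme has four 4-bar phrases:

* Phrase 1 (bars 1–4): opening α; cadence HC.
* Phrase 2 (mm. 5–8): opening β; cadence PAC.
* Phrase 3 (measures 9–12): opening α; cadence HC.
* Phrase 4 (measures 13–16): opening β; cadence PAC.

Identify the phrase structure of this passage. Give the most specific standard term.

The cadence pattern HC–PAC–HC–PAC is weak–strong twice, and phrases 3–4 restate phrases 1–2: a period heard twice, not a double period (which would end weakly at phrase 2).

repeated period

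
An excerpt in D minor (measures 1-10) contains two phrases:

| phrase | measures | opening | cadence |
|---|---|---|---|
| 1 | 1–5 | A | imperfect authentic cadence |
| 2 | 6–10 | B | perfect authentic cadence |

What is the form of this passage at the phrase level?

Phrase 1 ends with an imperfect authentic cadence (weaker) and phrase 2 with a perfect authentic cadence (stronger): antecedent + consequent = a period.
The two phrases open with different material (A / B), so the period is contrasting.

contrasting period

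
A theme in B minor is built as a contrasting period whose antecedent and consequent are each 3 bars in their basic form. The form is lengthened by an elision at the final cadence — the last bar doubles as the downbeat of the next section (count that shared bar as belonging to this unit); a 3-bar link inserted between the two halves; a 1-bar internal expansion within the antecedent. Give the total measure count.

10 measures

Basic contrasting period: 3 + 3 = 6 bars.
6 (basic form) + 3 (link) + 1 (internal expansion) = 10.
The elision shares a bar with the next section but does not change this unit's count.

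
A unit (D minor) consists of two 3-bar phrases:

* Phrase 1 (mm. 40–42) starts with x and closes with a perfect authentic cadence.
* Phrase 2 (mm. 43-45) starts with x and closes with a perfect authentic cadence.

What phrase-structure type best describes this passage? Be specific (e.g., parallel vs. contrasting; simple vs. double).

repeated phrase

Both phrases have the same opening (x) and the same cadence (perfect authentic cadence): the second is a restatement, not a consequent, so this is a repeated phrase rather than a period.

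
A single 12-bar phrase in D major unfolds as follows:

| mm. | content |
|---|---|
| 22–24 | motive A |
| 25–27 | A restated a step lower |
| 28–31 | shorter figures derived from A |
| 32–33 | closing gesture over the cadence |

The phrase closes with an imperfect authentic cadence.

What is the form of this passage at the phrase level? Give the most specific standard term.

Basic idea (bars 22-24) + its repetition (mm. 25-27) form the presentation; fragmentation and cadence (mm. 28–33) form the continuation — the 12-bar whole is a sentence.

sentence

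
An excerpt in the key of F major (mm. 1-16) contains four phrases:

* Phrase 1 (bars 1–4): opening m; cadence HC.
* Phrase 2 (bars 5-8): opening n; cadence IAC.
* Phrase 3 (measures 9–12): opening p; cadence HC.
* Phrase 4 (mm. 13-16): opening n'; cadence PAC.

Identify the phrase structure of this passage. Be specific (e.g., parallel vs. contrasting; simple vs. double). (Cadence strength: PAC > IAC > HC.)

Four phrases in two halves: the first half (measures 1–8) ends with an imperfect authentic cadence, the second (bars 9-16) with a perfect authentic cadence — a large antecedent–consequent pair, i.e. a double period.
Phrase 3 begins with different material from phrase 1, making it contrasting.

contrasting double period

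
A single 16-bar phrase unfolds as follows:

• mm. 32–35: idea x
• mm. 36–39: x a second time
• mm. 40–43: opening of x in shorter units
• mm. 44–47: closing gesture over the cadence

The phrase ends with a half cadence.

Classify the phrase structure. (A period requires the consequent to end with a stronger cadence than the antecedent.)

Basic idea (measures 32–35) + its repetition (measures 36–39) form the presentation; fragmentation and cadence (mm. 40–47) form the continuation — the 16-bar whole is a sentence.

sentence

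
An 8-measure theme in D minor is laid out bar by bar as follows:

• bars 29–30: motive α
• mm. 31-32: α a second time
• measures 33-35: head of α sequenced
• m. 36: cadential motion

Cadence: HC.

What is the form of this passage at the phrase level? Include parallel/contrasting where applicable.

Basic idea (mm. 29-30) + its repetition (mm. 31–32) form the presentation; fragmentation and cadence (measures 33–36) form the continuation — the 8-bar whole is a sentence.

sentence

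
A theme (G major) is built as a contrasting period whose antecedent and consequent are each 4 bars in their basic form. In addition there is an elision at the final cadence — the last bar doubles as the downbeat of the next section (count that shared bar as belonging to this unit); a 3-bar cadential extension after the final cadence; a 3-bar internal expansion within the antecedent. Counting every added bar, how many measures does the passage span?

14 measures

Basic contrasting period: 4 + 4 = 8 bars.
8 (basic form) + 3 (cadential extension) + 3 (internal expansion) = 14.
The elision shares a bar with the next section but does not change this unit's count.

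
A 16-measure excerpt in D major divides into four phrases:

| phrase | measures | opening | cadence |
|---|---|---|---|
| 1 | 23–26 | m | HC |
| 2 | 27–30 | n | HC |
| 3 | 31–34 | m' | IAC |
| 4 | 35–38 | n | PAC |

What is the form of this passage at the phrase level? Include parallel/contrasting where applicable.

parallel double period

Four phrases in two halves: the first half (mm. 23–30) ends with a half cadence, the second (bars 31–38) with a perfect authentic cadence — a large antecedent–consequent pair, i.e. a double period.
Phrase 3 begins with the same material as phrase 1, making it parallel.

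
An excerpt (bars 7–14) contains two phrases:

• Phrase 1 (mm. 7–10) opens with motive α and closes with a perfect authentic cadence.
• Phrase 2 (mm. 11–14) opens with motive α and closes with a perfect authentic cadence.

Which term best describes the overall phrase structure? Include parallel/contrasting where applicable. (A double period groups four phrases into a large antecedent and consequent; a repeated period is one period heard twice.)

repeated phrase

Both phrases have the same opening (α) and the same cadence (perfect authentic cadence): the second is a restatement, not a consequent, so this is a repeated phrase rather than a period.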